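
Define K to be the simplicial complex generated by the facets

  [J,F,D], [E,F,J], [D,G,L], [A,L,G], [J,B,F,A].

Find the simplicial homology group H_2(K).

We work with the vertex ordering A < B < D < E < F < G < J < L. The simplices of K, each written with vertices in increasing order, are:

  0-simplices (8): A, B, D, E, F, G, J, L
  1-simplices (15): AB, AF, AG, AJ, AL, BF, BJ, DF, DG, DJ, DL, EF, EJ, FJ, GL
  2-simplices (8): ABF, ABJ, AFJ, AGL, BFJ, DFJ, DGL, EFJ
  3-simplices (1): ABFJ

giving chain groups C_0 ≅ Z^8, C_1 ≅ Z^15, C_2 ≅ Z^8, C_3 ≅ Z^1.

The boundary map ∂_1: C_1 → C_0 sends each edge [p,q] (with p < q) to q − p.
As a 8×15 matrix over Z this has rank 7, with invariant factors (1,1,1,1,1,1,1).

∂_2: C_2 → C_1 maps a triangle to the signed sum of its edges. For instance
  ∂ABF = BF − AF + AB,
  ∂DFJ = FJ − DJ + DF.
As a 15×8 matrix over Z this has rank 7, with invariant factors (1,1,1,1,1,1,1).

∂_3: C_3 → C_2 sends each 3-simplex σ to the alternating sum Σ_i (−1)^i (σ with its i-th vertex removed). For instance
  ∂ABFJ = BFJ − AFJ + ABJ − ABF.
This gives a 8×1 integer matrix of rank 1; reducing to Smith normal form yields diagonal entries (1).

Now H_k = ker ∂_k / im ∂_{k+1}, so:

  H_2: rank ker ∂_2 − rank ∂_3 = (8 − 7) − 1 = 0, and the invariant factors of ∂_3 are all 1, so H_2 ≅ 0.

H_2 ≅ 0.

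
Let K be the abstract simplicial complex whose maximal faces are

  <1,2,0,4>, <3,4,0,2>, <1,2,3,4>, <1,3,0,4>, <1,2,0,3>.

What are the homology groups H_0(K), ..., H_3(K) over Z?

H_0 = Z,  H_1 = 0,  H_2 = 0,  H_3 = Z.

K has 5 vertices, 10 edges, 10 triangles, 5 3-simplices.
rank ∂_0 = 0, rank ∂_1 = 4 ⇒ b_0 = 5 − 0 − 4 = 1; all invariant factors of ∂_1 are 1 so no torsion. So H_0 ≅ Z.
rank ∂_1 = 4, rank ∂_2 = 6 ⇒ b_1 = 10 − 4 − 6 = 0; all invariant factors of ∂_2 are 1 so no torsion. So H_1 ≅ 0.
rank ∂_2 = 6, rank ∂_3 = 4 ⇒ b_2 = 10 − 6 − 4 = 0; all invariant factors of ∂_3 are 1 so no torsion. So H_2 ≅ 0.
rank ∂_3 = 4, rank ∂_4 = 0 ⇒ b_3 = 5 − 4 − 0 = 1. So H_3 ≅ Z.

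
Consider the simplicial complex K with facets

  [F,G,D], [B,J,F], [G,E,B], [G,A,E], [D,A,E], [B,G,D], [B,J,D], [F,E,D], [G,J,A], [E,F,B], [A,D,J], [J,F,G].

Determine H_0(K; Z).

Fix the vertex order A < B < D < E < F < G < J and write every simplex with vertices in increasing order. Then dim K = 2 and the simplices of K are:

  0-simplices (7): A, B, D, E, F, G, J
  1-simplices (18): AD, AE, AG, AJ, BD, BE, BF, BG, BJ, DE, DF, DG, DJ, EF, EG, FG, FJ, GJ
  2-simplices (12): ADE, ADJ, AEG, AGJ, BDG, BDJ, BEF, BEG, BFJ, DEF, DFG, FGJ

Hence C_0 ≅ Z^7, C_1 ≅ Z^18, C_2 ≅ Z^12.

The boundary map ∂_1: C_1 → C_0 sends each edge [p,q] (with p < q) to q − p.
This gives a 7×18 integer matrix of rank 6; reducing to Smith normal form yields diagonal entries (1,1,1,1,1,1).

Boundary ∂_2: C_2 → C_1 sends each 2-simplex [p,q,r] to [q,r] − [p,r] + [p,q]. For instance
  ∂BDG = DG − BG + BD,
  ∂AGJ = GJ − AJ + AG.
The resulting 18×12 matrix has rank 12, and its Smith normal form has invariant factors (1,1,1,1,1,1,1,1,1,1,1,2).

From H_k ≅ ker(∂_k) / im(∂_{k+1}) we obtain:

  H_0: rank C_0 − rank ∂_1 = 7 − 6 = 1, and the invariant factors of ∂_1 are all 1, so H_0 ≅ Z.

H_0 = Z.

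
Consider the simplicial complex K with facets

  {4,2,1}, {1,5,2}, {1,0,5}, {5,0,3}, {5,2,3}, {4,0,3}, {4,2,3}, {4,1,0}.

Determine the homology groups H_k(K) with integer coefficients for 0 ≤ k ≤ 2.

Take the total order 0 < 1 < 2 < 3 < 4 < 5 on the vertex set. Then K (dimension 2) consists of the simplices:

  0-simplices (6): [0], [1], [2], [3], [4], [5]
  1-simplices (12): [0,1], [0,3], [0,4], [0,5], [1,2], [1,4], [1,5], [2,3], [2,4], [2,5], [3,4], [3,5]
  2-simplices (8): [0,1,4], [0,1,5], [0,3,4], [0,3,5], [1,2,4], [1,2,5], [2,3,4], [2,3,5]

so the chain groups are C_0 ≅ Z^6, C_1 ≅ Z^12, C_2 ≅ Z^8.

Boundary ∂_1: C_1 → C_0 maps an edge to its endpoints' difference, ∂[p,q] = q − p. For instance
  ∂[0,4] = [4] − [0].
The resulting 6×12 matrix has rank 5, and its Smith normal form has invariant factors (1,1,1,1,1).

∂_2: C_2 → C_1 acts by ∂[p,q,r] = [q,r] − [p,r] + [p,q]. For instance
  ∂[2,3,5] = [3,5] − [2,5] + [2,3],
  ∂[2,3,4] = [3,4] − [2,4] + [2,3].
As a 12×8 matrix over Z this has rank 7, with invariant factors (1,1,1,1,1,1,1).

Computing H_k = (kernel of ∂_k) / (image of ∂_{k+1}):

  H_0: rank C_0 − rank ∂_1 = 6 − 5 = 1, and the invariant factors of ∂_1 are all 1, so H_0 ≅ Z.
  H_1: rank ker ∂_1 − rank ∂_2 = (12 − 5) − 7 = 0, and the invariant factors of ∂_2 are all 1, so H_1 ≅ 0.
  H_2: rank ker ∂_2 − rank ∂_3 = (8 − 7) − 0 = 1, and there is no ∂_3, so H_2 ≅ Z.

H_0 = Z,  H_1 = 0,  H_2 = Z.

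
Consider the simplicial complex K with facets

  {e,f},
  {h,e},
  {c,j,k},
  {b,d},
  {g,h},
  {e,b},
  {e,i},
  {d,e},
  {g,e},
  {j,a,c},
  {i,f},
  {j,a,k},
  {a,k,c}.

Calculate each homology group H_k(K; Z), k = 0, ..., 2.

Order the vertices as a < b < c < d < e < f < g < h < i < j < k. Listing each simplex with vertices in this order, K has dimension 2 with simplices:

  0-simplices (11): a, b, c, d, e, f, g, h, i, j, k
  1-simplices (15): ac, aj, ak, bd, be, cj, ck, de, ef, eg, eh, ei, fi, gh, jk
  2-simplices (4): acj, ack, ajk, cjk

so the chain groups are C_0 ≅ Z^11, C_1 ≅ Z^15, C_2 ≅ Z^4.

Boundary ∂_1: C_1 → C_0 is given by ∂[p,q] = [q] − [p]. For instance
  ∂gh = h − g.
The 11×15 boundary matrix has rank 9 and Smith normal form diag(1,1,1,1,1,1,1,1,1).

Boundary ∂_2: C_2 → C_1 acts by ∂[p,q,r] = [q,r] − [p,r] + [p,q]. For instance
  ∂cjk = jk − ck + cj,
  ∂ajk = jk − ak + aj.
The resulting 15×4 matrix has rank 3, and its Smith normal form has invariant factors (1,1,1).

Now H_k = ker ∂_k / im ∂_{k+1}, so:

  H_0: rank C_0 − rank ∂_1 = 11 − 9 = 2, and the invariant factors of ∂_1 are all 1, so H_0 = Z^2.
  H_1: rank ker ∂_1 − rank ∂_2 = (15 − 9) − 3 = 3, and the invariant factors of ∂_2 are all 1, so H_1 = Z^3.
  H_2: rank ker ∂_2 − rank ∂_3 = (4 − 3) − 0 = 1, and there is no ∂_3, so H_2 = Z.

As a check, the Euler characteristic is 11 − 15 + 4 = 0, which agrees with 2 − 3 + 1 = 0.
(K is a triangulation of the disjoint union of a wedge of 3 circles and the 2-sphere S^2.)

H_0 ≅ Z^2,  H_1 ≅ Z^3,  H_2 ≅ Z.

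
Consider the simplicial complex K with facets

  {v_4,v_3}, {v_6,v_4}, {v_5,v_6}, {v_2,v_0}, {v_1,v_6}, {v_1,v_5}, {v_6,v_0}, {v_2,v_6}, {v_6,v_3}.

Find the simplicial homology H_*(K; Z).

Take the total order v_0 < v_1 < v_2 < v_3 < v_4 < v_5 < v_6 on the vertex set. Then K (dimension 1) consists of the simplices:

  0-simplices (7): [v_0], [v_1], [v_2], [v_3], [v_4], [v_5], [v_6]
  1-simplices (9): [v_0,v_2], [v_0,v_6], [v_1,v_5], [v_1,v_6], [v_2,v_6], [v_3,v_4], [v_3,v_6], [v_4,v_6], [v_5,v_6]

so the chain groups are C_0 ≅ Z^7, C_1 ≅ Z^9.

The boundary map ∂_1: C_1 → C_0 sends each edge [p,q] (with p < q) to q − p. For instance
  ∂[v_0,v_2] = [v_2] − [v_0].
The 7×9 boundary matrix has rank 6 and Smith normal form diag(1,1,1,1,1,1).

Reading off H_k = ker ∂_k / im ∂_{k+1}:

  H_0: rank C_0 − rank ∂_1 = 7 − 6 = 1, and the invariant factors of ∂_1 are all 1, so H_0 ≅ Z.
  H_1: rank ker ∂_1 − rank ∂_2 = (9 − 6) − 0 = 3, and there is no ∂_2, so H_1 ≅ Z^3.

As a check, the Euler characteristic is 7 − 9 = -2, which agrees with 1 − 3 = -2.
(K is a triangulation of a wedge of 3 circles.)

H_0 ≅ Z,  H_1 ≅ Z^3.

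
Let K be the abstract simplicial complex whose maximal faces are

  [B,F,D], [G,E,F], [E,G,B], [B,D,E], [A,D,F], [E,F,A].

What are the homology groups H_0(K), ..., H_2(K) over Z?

Take the total order A < B < D < E < F < G on the vertex set. Then K (dimension 2) consists of the simplices:

  0-simplices (6): A, B, D, E, F, G
  1-simplices (12): AD, AE, AF, BD, BE, BF, BG, DE, DF, EF, EG, FG
  2-simplices (6): ADF, AEF, BDE, BDF, BEG, EFG

Hence C_0 ≅ Z^6, C_1 ≅ Z^12, C_2 ≅ Z^6.

∂_1: C_1 → C_0 maps an edge to its endpoints' difference, ∂[p,q] = q − p.
The resulting 6×12 matrix has rank 5, and its Smith normal form has invariant factors (1,1,1,1,1).

∂_2: C_2 → C_1 sends each 2-simplex [p,q,r] to [q,r] − [p,r] + [p,q]. For instance
  ∂BDF = DF − BF + BD,
  ∂AEF = EF − AF + AE.
The resulting 12×6 matrix has rank 6, and its Smith normal form has invariant factors (1,1,1,1,1,1).

Computing H_k = (kernel of ∂_k) / (image of ∂_{k+1}):

  H_0: rank C_0 − rank ∂_1 = 6 − 5 = 1, and the invariant factors of ∂_1 are all 1, so H_0 = Z.
  H_1: rank ker ∂_1 − rank ∂_2 = (12 − 5) − 6 = 1, and the invariant factors of ∂_2 are all 1, so H_1 = Z.
  H_2: rank ker ∂_2 − rank ∂_3 = (6 − 6) − 0 = 0, and there is no ∂_3, so H_2 = 0.

As a check, the Euler characteristic is 6 − 12 + 6 = 0, which agrees with 1 − 1 + 0 = 0.
(K is a triangulation of the cylinder S^1 x I.)

H_0 = Z,  H_1 = Z,  H_2 = 0.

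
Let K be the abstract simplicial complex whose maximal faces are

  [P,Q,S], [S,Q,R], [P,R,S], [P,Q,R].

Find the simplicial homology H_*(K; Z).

We work with the vertex ordering P < Q < R < S. The simplices of K, each written with vertices in increasing order, are:

  0-simplices (4): P, Q, R, S
  1-simplices (6): PQ, PR, PS, QR, QS, RS
  2-simplices (4): PQR, PQS, PRS, QRS

so the chain groups are C_0 ≅ Z^4, C_1 ≅ Z^6, C_2 ≅ Z^4.

The boundary map ∂_1: C_1 → C_0 is given by ∂[p,q] = [q] − [p]. For instance
  ∂QR = R − Q.
The resulting 4×6 matrix has rank 3, and its Smith normal form has invariant factors (1,1,1).

The boundary map ∂_2: C_2 → C_1 acts by ∂[p,q,r] = [q,r] − [p,r] + [p,q]. For instance
  ∂PRS = RS − PS + PR,
  ∂PQR = QR − PR + PQ.
This gives a 6×4 integer matrix of rank 3; reducing to Smith normal form yields diagonal entries (1,1,1).

Reading off H_k = ker ∂_k / im ∂_{k+1}:

  H_0: rank C_0 − rank ∂_1 = 4 − 3 = 1, and the invariant factors of ∂_1 are all 1, so H_0 ≅ Z.
  H_1: rank ker ∂_1 − rank ∂_2 = (6 − 3) − 3 = 0, and the invariant factors of ∂_2 are all 1, so H_1 ≅ 0.
  H_2: rank ker ∂_2 − rank ∂_3 = (4 − 3) − 0 = 1, and there is no ∂_3, so H_2 ≅ Z.

As a check, the Euler characteristic is 4 − 6 + 4 = 2, which agrees with 1 − 0 + 1 = 2.

H_0 ≅ Z,  H_1 = 0,  H_2 ≅ Z.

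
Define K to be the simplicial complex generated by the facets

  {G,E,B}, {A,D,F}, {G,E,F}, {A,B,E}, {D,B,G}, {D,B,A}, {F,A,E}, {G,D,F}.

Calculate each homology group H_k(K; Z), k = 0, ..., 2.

H_0 = Z,  H_1 = 0,  H_2 = Z.

Take the total order A < B < D < E < F < G on the vertex set. Then K (dimension 2) consists of the simplices:

  0-simplices (6): A, B, D, E, F, G
  1-simplices (12): AB, AD, AE, AF, BD, BE, BG, DF, DG, EF, EG, FG
  2-simplices (8): ABD, ABE, ADF, AEF, BDG, BEG, DFG, EFG

so the chain groups are C_0 ≅ Z^6, C_1 ≅ Z^12, C_2 ≅ Z^8.

The boundary map ∂_1: C_1 → C_0 maps an edge to its endpoints' difference, ∂[p,q] = q − p. For instance
  ∂DF = F − D.
This gives a 6×12 integer matrix of rank 5; reducing to Smith normal form yields diagonal entries (1,1,1,1,1).

Boundary ∂_2: C_2 → C_1 sends each 2-simplex [p,q,r] to [q,r] − [p,r] + [p,q]. For instance
  ∂ADF = DF − AF + AD,
  ∂EFG = FG − EG + EF.
The 12×8 boundary matrix has rank 7 and Smith normal form diag(1,1,1,1,1,1,1).

Now H_k = ker ∂_k / im ∂_{k+1}, so:

  H_0: rank C_0 − rank ∂_1 = 6 − 5 = 1, and the invariant factors of ∂_1 are all 1, so H_0 ≅ Z.
  H_1: rank ker ∂_1 − rank ∂_2 = (12 − 5) − 7 = 0, and the invariant factors of ∂_2 are all 1, so H_1 ≅ 0.
  H_2: rank ker ∂_2 − rank ∂_3 = (8 − 7) − 0 = 1, and there is no ∂_3, so H_2 ≅ Z.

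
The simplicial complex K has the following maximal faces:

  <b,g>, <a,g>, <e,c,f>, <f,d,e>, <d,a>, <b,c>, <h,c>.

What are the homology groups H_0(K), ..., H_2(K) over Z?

H_0 ≅ Z,  H_1 ≅ Z,  H_2 = 0.

We work with the vertex ordering a < b < c < d < e < f < g < h. The simplices of K, each written with vertices in increasing order, are:

  0-simplices (8): a, b, c, d, e, f, g, h
  1-simplices (10): ad, ag, bc, bg, ce, cf, ch, de, df, ef
  2-simplices (2): cef, def

Hence C_0 ≅ Z^8, C_1 ≅ Z^10, C_2 ≅ Z^2.

The boundary map ∂_1: C_1 → C_0 maps an edge to its endpoints' difference, ∂[p,q] = q − p. For instance
  ∂df = f − d.
This gives a 8×10 integer matrix of rank 7; reducing to Smith normal form yields diagonal entries (1,1,1,1,1,1,1).

The boundary map ∂_2: C_2 → C_1 maps a triangle to the signed sum of its edges. For instance
  ∂def = ef − df + de,
  ∂cef = ef − cf + ce.
As a 10×2 matrix over Z this has rank 2, with invariant factors (1,1).

Computing H_k = (kernel of ∂_k) / (image of ∂_{k+1}):

  H_0: rank C_0 − rank ∂_1 = 8 − 7 = 1, and the invariant factors of ∂_1 are all 1, so H_0 = Z.
  H_1: rank ker ∂_1 − rank ∂_2 = (10 − 7) − 2 = 1, and the invariant factors of ∂_2 are all 1, so H_1 = Z.
  H_2: rank ker ∂_2 − rank ∂_3 = (2 − 2) − 0 = 0, and there is no ∂_3, so H_2 = 0.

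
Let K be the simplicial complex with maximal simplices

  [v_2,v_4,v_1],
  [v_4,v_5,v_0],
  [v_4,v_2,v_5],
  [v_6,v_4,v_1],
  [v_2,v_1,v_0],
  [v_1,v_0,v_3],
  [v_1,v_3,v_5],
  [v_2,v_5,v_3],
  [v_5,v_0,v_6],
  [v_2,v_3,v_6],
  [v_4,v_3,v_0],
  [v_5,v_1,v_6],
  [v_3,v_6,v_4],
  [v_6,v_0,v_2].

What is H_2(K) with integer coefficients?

H_2 ≅ Z.

Order the vertices as v_0 < v_1 < v_2 < v_3 < v_4 < v_5 < v_6. Listing each simplex with vertices in this order, K has dimension 2 with simplices:

  0-simplices (7): [v_0], [v_1], [v_2], [v_3], [v_4], [v_5], [v_6]
  1-simplices (21): (21 of them)
  2-simplices (14): (14 of them)

Hence C_0 ≅ Z^7, C_1 ≅ Z^21, C_2 ≅ Z^14.

Boundary ∂_1: C_1 → C_0 sends each edge [p,q] (with p < q) to q − p. For instance
  ∂[v_1,v_2] = [v_2] − [v_1].
As a 7×21 matrix over Z this has rank 6, with invariant factors (1,1,1,1,1,1).

Boundary ∂_2: C_2 → C_1 acts by ∂[p,q,r] = [q,r] − [p,r] + [p,q]. For instance
  ∂[v_0,v_3,v_4] = [v_3,v_4] − [v_0,v_4] + [v_0,v_3],
  ∂[v_3,v_4,v_6] = [v_4,v_6] − [v_3,v_6] + [v_3,v_4].
As a 21×14 matrix over Z this has rank 13, with invariant factors (1,1,1,1,1,1,1,1,1,1,1,1,1).

Now H_k = ker ∂_k / im ∂_{k+1}, so:

  H_2: rank ker ∂_2 − rank ∂_3 = (14 − 13) − 0 = 1, and there is no ∂_3, so H_2 ≅ Z.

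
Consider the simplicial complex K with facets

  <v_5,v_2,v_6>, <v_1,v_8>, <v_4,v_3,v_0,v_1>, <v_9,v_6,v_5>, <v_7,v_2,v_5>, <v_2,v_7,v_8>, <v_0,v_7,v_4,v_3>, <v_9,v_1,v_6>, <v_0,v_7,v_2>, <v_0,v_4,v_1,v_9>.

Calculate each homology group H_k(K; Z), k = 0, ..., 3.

H_0 = Z,  H_1 = Z^2,  H_2 = 0,  H_3 = 0.

Order the vertices as v_0 < v_1 < v_2 < v_3 < v_4 < v_5 < v_6 < v_7 < v_8 < v_9. Listing each simplex with vertices in this order, K has dimension 3 with simplices:

  0-simplices (10): [v_0], [v_1], [v_2], [v_3], [v_4], [v_5], [v_6], [v_7], [v_8], [v_9]
  1-simplices (24): (24 of them)
  2-simplices (16): (16 of them)
  3-simplices (3): [v_0,v_1,v_3,v_4], [v_0,v_1,v_4,v_9], [v_0,v_3,v_4,v_7]

giving chain groups C_0 ≅ Z^10, C_1 ≅ Z^24, C_2 ≅ Z^16, C_3 ≅ Z^3.

Boundary ∂_1: C_1 → C_0 is given by ∂[p,q] = [q] − [p].
This gives a 10×24 integer matrix of rank 9; reducing to Smith normal form yields diagonal entries (1,1,1,1,1,1,1,1,1).

The boundary map ∂_2: C_2 → C_1 maps a triangle to the signed sum of its edges. For instance
  ∂[v_1,v_4,v_9] = [v_4,v_9] − [v_1,v_9] + [v_1,v_4],
  ∂[v_0,v_3,v_7] = [v_3,v_7] − [v_0,v_7] + [v_0,v_3].
This gives a 24×16 integer matrix of rank 13; reducing to Smith normal form yields diagonal entries (1,1,1,1,1,1,1,1,1,1,1,1,1).

The boundary map ∂_3: C_3 → C_2 sends each 3-simplex σ to the alternating sum Σ_i (−1)^i (σ with its i-th vertex removed). For instance
  ∂[v_0,v_1,v_4,v_9] = [v_1,v_4,v_9] − [v_0,v_4,v_9] + [v_0,v_1,v_9] − [v_0,v_1,v_4],
  ∂[v_0,v_1,v_3,v_4] = [v_1,v_3,v_4] − [v_0,v_3,v_4] + [v_0,v_1,v_4] − [v_0,v_1,v_3].
As a 16×3 matrix over Z this has rank 3, with invariant factors (1,1,1).

Computing H_k = (kernel of ∂_k) / (image of ∂_{k+1}):

  H_0: rank C_0 − rank ∂_1 = 10 − 9 = 1, and the invariant factors of ∂_1 are all 1, so H_0 = Z.
  H_1: rank ker ∂_1 − rank ∂_2 = (24 − 9) − 13 = 2, and the invariant factors of ∂_2 are all 1, so H_1 = Z^2.
  H_2: rank ker ∂_2 − rank ∂_3 = (16 − 13) − 3 = 0, and the invariant factors of ∂_3 are all 1, so H_2 = 0.
  H_3: rank ker ∂_3 − rank ∂_4 = (3 − 3) − 0 = 0, and there is no ∂_4, so H_3 = 0.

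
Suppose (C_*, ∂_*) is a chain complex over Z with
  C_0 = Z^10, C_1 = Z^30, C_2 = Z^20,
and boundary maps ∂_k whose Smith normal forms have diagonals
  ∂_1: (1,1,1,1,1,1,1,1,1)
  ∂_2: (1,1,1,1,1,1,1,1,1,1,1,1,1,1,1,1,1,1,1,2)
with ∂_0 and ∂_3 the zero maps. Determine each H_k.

H_0: b_0 = 10 − 0 − 9 = 1; torsion from ∂_1 factors > 1: none. So H_0 = Z.
H_1: b_1 = 30 − 9 − 20 = 1; torsion from ∂_2 factors > 1: [2]. So H_1 = Z ⊕ Z/2.
H_2: b_2 = 20 − 20 − 0 = 0; torsion from ∂_3 factors > 1: none. So H_2 = 0.

H_0 = Z,  H_1 = Z ⊕ Z/2,  H_2 = 0.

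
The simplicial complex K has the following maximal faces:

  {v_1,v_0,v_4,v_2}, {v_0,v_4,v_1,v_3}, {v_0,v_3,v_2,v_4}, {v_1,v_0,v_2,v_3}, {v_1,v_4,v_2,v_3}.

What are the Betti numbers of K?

b_0 = 1, b_1 = 0, b_2 = 0, b_3 = 1.

Fix the vertex order v_0 < v_1 < v_2 < v_3 < v_4 and write every simplex with vertices in increasing order. Then dim K = 3 and the simplices of K are:

  0-simplices (5): [v_0], [v_1], [v_2], [v_3], [v_4]
  1-simplices (10): [v_0,v_1], [v_0,v_2], [v_0,v_3], [v_0,v_4], [v_1,v_2], [v_1,v_3], [v_1,v_4], [v_2,v_3], [v_2,v_4], [v_3,v_4]
  2-simplices (10): [v_0,v_1,v_2], [v_0,v_1,v_3], [v_0,v_1,v_4], [v_0,v_2,v_3], [v_0,v_2,v_4], [v_0,v_3,v_4], [v_1,v_2,v_3], [v_1,v_2,v_4], [v_1,v_3,v_4], [v_2,v_3,v_4]
  3-simplices (5): [v_0,v_1,v_2,v_3], [v_0,v_1,v_2,v_4], [v_0,v_1,v_3,v_4], [v_0,v_2,v_3,v_4], [v_1,v_2,v_3,v_4]

so the chain groups are C_0 ≅ Z^5, C_1 ≅ Z^10, C_2 ≅ Z^10, C_3 ≅ Z^5.

Boundary ∂_1: C_1 → C_0 is given by ∂[p,q] = [q] − [p].
As a 5×10 matrix over Z this has rank 4, with invariant factors (1,1,1,1).

∂_2: C_2 → C_1 sends each 2-simplex [p,q,r] to [q,r] − [p,r] + [p,q]. For instance
  ∂[v_1,v_2,v_3] = [v_2,v_3] − [v_1,v_3] + [v_1,v_2],
  ∂[v_0,v_2,v_4] = [v_2,v_4] − [v_0,v_4] + [v_0,v_2].
The 10×10 boundary matrix has rank 6 and Smith normal form diag(1,1,1,1,1,1).

∂_3: C_3 → C_2 sends each 3-simplex σ to the alternating sum Σ_i (−1)^i (σ with its i-th vertex removed). For instance
  ∂[v_0,v_1,v_2,v_4] = [v_1,v_2,v_4] − [v_0,v_2,v_4] + [v_0,v_1,v_4] − [v_0,v_1,v_2],
  ∂[v_0,v_2,v_3,v_4] = [v_2,v_3,v_4] − [v_0,v_3,v_4] + [v_0,v_2,v_4] − [v_0,v_2,v_3].
The resulting 10×5 matrix has rank 4, and its Smith normal form has invariant factors (1,1,1,1).

Reading off H_k = ker ∂_k / im ∂_{k+1}:

  H_0: rank C_0 − rank ∂_1 = 5 − 4 = 1, and the invariant factors of ∂_1 are all 1, so H_0 ≅ Z.
  H_1: rank ker ∂_1 − rank ∂_2 = (10 − 4) − 6 = 0, and the invariant factors of ∂_2 are all 1, so H_1 ≅ 0.
  H_2: rank ker ∂_2 − rank ∂_3 = (10 − 6) − 4 = 0, and the invariant factors of ∂_3 are all 1, so H_2 ≅ 0.
  H_3: rank ker ∂_3 − rank ∂_4 = (5 − 4) − 0 = 1, and there is no ∂_4, so H_3 ≅ Z.

(K is a triangulation of the 3-sphere S^3.)

Hence the Betti numbers are b_0 = 1, b_1 = 0, b_2 = 0, b_3 = 1.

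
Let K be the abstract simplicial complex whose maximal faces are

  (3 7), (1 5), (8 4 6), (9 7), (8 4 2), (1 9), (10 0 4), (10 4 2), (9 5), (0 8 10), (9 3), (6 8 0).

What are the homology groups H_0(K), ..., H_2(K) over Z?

H_0 = Z^2,  H_1 = Z^3,  H_2 = 0.

Order the vertices as 0 < 1 < 2 < 3 < 4 < 5 < 6 < 7 < 8 < 9 < 10. Listing each simplex with vertices in this order, K has dimension 2 with simplices:

  0-simplices (11): [0], [1], [2], [3], [4], [5], [6], [7], [8], [9], [10]
  1-simplices (18): [0,4], [0,6], [0,8], [0,10], [1,5], [1,9], [2,4], [2,8], [2,10], [3,7], [3,9], [4,6], [4,8], [4,10], [5,9], [6,8], [7,9], [8,10]
  2-simplices (6): [0,4,10], [0,6,8], [0,8,10], [2,4,8], [2,4,10], [4,6,8]

Hence C_0 ≅ Z^11, C_1 ≅ Z^18, C_2 ≅ Z^6.

The boundary map ∂_1: C_1 → C_0 maps an edge to its endpoints' difference, ∂[p,q] = q − p.
The 11×18 boundary matrix has rank 9 and Smith normal form diag(1,1,1,1,1,1,1,1,1).

The boundary map ∂_2: C_2 → C_1 sends each 2-simplex [p,q,r] to [q,r] − [p,r] + [p,q]. For instance
  ∂[2,4,10] = [4,10] − [2,10] + [2,4],
  ∂[0,6,8] = [6,8] − [0,8] + [0,6].
The 18×6 boundary matrix has rank 6 and Smith normal form diag(1,1,1,1,1,1).

From H_k ≅ ker(∂_k) / im(∂_{k+1}) we obtain:

  H_0: rank C_0 − rank ∂_1 = 11 − 9 = 2, and the invariant factors of ∂_1 are all 1, so H_0 ≅ Z^2.
  H_1: rank ker ∂_1 − rank ∂_2 = (18 − 9) − 6 = 3, and the invariant factors of ∂_2 are all 1, so H_1 ≅ Z^3.
  H_2: rank ker ∂_2 − rank ∂_3 = (6 − 6) − 0 = 0, and there is no ∂_3, so H_2 ≅ 0.

As a check, the Euler characteristic is 11 − 18 + 6 = -1, which agrees with 2 − 3 + 0 = -1.
(K is a triangulation of the disjoint union of the cylinder S^1 x I and a wedge of 2 circles.)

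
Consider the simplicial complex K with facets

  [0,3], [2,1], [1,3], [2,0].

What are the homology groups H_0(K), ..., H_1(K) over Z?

H_0 ≅ Z,  H_1 ≅ Z.

We work with the vertex ordering 0 < 1 < 2 < 3. The simplices of K, each written with vertices in increasing order, are:

  0-simplices (4): [0], [1], [2], [3]
  1-simplices (4): [0,2], [0,3], [1,2], [1,3]

giving chain groups C_0 ≅ Z^4, C_1 ≅ Z^4.

∂_1: C_1 → C_0 is given by ∂[p,q] = [q] − [p]. For instance
  ∂[0,2] = [2] − [0].
As a 4×4 matrix over Z this has rank 3, with invariant factors (1,1,1).

Now H_k = ker ∂_k / im ∂_{k+1}, so:

  H_0: rank C_0 − rank ∂_1 = 4 − 3 = 1, and the invariant factors of ∂_1 are all 1, so H_0 = Z.
  H_1: rank ker ∂_1 − rank ∂_2 = (4 − 3) − 0 = 1, and there is no ∂_2, so H_1 = Z.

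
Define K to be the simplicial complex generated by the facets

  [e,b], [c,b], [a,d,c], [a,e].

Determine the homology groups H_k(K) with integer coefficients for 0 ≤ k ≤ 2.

We work with the vertex ordering a < b < c < d < e. The simplices of K, each written with vertices in increasing order, are:

  0-simplices (5): a, b, c, d, e
  1-simplices (6): ac, ad, ae, bc, be, cd
  2-simplices (1): acd

giving chain groups C_0 ≅ Z^5, C_1 ≅ Z^6, C_2 ≅ Z^1.

The boundary map ∂_1: C_1 → C_0 maps an edge to its endpoints' difference, ∂[p,q] = q − p. For instance
  ∂ad = d − a.
The 5×6 boundary matrix has rank 4 and Smith normal form diag(1,1,1,1).

∂_2: C_2 → C_1 acts by ∂[p,q,r] = [q,r] − [p,r] + [p,q]. For instance
  ∂acd = cd − ad + ac.
The 6×1 boundary matrix has rank 1 and Smith normal form diag(1).

Now H_k = ker ∂_k / im ∂_{k+1}, so:

  H_0: rank C_0 − rank ∂_1 = 5 − 4 = 1, and the invariant factors of ∂_1 are all 1, so H_0 ≅ Z.
  H_1: rank ker ∂_1 − rank ∂_2 = (6 − 4) − 1 = 1, and the invariant factors of ∂_2 are all 1, so H_1 ≅ Z.
  H_2: rank ker ∂_2 − rank ∂_3 = (1 − 1) − 0 = 0, and there is no ∂_3, so H_2 ≅ 0.

H_0 = Z,  H_1 = Z,  H_2 = 0.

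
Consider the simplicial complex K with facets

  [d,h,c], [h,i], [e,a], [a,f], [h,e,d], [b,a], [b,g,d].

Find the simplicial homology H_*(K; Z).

Fix the vertex order a < b < c < d < e < f < g < h < i and write every simplex with vertices in increasing order. Then dim K = 2 and the simplices of K are:

  0-simplices (9): a, b, c, d, e, f, g, h, i
  1-simplices (12): ab, ae, af, bd, bg, cd, ch, de, dg, dh, eh, hi
  2-simplices (3): bdg, cdh, deh

so the chain groups are C_0 ≅ Z^9, C_1 ≅ Z^12, C_2 ≅ Z^3.

∂_1: C_1 → C_0 maps an edge to its endpoints' difference, ∂[p,q] = q − p.
The resulting 9×12 matrix has rank 8, and its Smith normal form has invariant factors (1,1,1,1,1,1,1,1).

∂_2: C_2 → C_1 acts by ∂[p,q,r] = [q,r] − [p,r] + [p,q]. For instance
  ∂bdg = dg − bg + bd,
  ∂deh = eh − dh + de.
The 12×3 boundary matrix has rank 3 and Smith normal form diag(1,1,1).

Now H_k = ker ∂_k / im ∂_{k+1}, so:

  H_0: rank C_0 − rank ∂_1 = 9 − 8 = 1, and the invariant factors of ∂_1 are all 1, so H_0 = Z.
  H_1: rank ker ∂_1 − rank ∂_2 = (12 − 8) − 3 = 1, and the invariant factors of ∂_2 are all 1, so H_1 = Z.
  H_2: rank ker ∂_2 − rank ∂_3 = (3 − 3) − 0 = 0, and there is no ∂_3, so H_2 = 0.

As a check, the Euler characteristic is 9 − 12 + 3 = 0, which agrees with 1 − 1 + 0 = 0.

H_0 ≅ Z,  H_1 ≅ Z,  H_2 = 0.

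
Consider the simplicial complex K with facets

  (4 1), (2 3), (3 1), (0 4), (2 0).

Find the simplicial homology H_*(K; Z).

H_0 ≅ Z,  H_1 ≅ Z.

We work with the vertex ordering 0 < 1 < 2 < 3 < 4. The simplices of K, each written with vertices in increasing order, are:

  0-simplices (5): [0], [1], [2], [3], [4]
  1-simplices (5): [0,2], [0,4], [1,3], [1,4], [2,3]

so the chain groups are C_0 ≅ Z^5, C_1 ≅ Z^5.

Boundary ∂_1: C_1 → C_0 is given by ∂[p,q] = [q] − [p]. For instance
  ∂[0,2] = [2] − [0].
The 5×5 boundary matrix has rank 4 and Smith normal form diag(1,1,1,1).

Now H_k = ker ∂_k / im ∂_{k+1}, so:

  H_0: rank C_0 − rank ∂_1 = 5 − 4 = 1, and the invariant factors of ∂_1 are all 1, so H_0 ≅ Z.
  H_1: rank ker ∂_1 − rank ∂_2 = (5 − 4) − 0 = 1, and there is no ∂_2, so H_1 ≅ Z.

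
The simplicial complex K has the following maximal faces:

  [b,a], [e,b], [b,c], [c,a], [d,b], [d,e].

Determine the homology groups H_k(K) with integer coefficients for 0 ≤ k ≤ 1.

H_0 = Z,  H_1 = Z^2.

Take the total order a < b < c < d < e on the vertex set. Then K (dimension 1) consists of the simplices:

  0-simplices (5): a, b, c, d, e
  1-simplices (6): ab, ac, bc, bd, be, de

so the chain groups are C_0 ≅ Z^5, C_1 ≅ Z^6.

Boundary ∂_1: C_1 → C_0 is given by ∂[p,q] = [q] − [p]. For instance
  ∂bd = d − b.
The 5×6 boundary matrix has rank 4 and Smith normal form diag(1,1,1,1).

From H_k ≅ ker(∂_k) / im(∂_{k+1}) we obtain:

  H_0: rank C_0 − rank ∂_1 = 5 − 4 = 1, and the invariant factors of ∂_1 are all 1, so H_0 ≅ Z.
  H_1: rank ker ∂_1 − rank ∂_2 = (6 − 4) − 0 = 2, and there is no ∂_2, so H_1 ≅ Z^2.

As a check, the Euler characteristic is 5 − 6 = -1, which agrees with 1 − 2 = -1.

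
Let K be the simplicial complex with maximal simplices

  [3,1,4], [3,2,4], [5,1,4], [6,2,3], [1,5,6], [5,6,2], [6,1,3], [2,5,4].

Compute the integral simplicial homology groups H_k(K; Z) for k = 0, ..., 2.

Fix the vertex order 1 < 2 < 3 < 4 < 5 < 6 and write every simplex with vertices in increasing order. Then dim K = 2 and the simplices of K are:

  0-simplices (6): [1], [2], [3], [4], [5], [6]
  1-simplices (12): [1,3], [1,4], [1,5], [1,6], [2,3], [2,4], [2,5], [2,6], [3,4], [3,6], [4,5], [5,6]
  2-simplices (8): [1,3,4], [1,3,6], [1,4,5], [1,5,6], [2,3,4], [2,3,6], [2,4,5], [2,5,6]

so the chain groups are C_0 ≅ Z^6, C_1 ≅ Z^12, C_2 ≅ Z^8.

The boundary map ∂_1: C_1 → C_0 sends each edge [p,q] (with p < q) to q − p.
As a 6×12 matrix over Z this has rank 5, with invariant factors (1,1,1,1,1).

The boundary map ∂_2: C_2 → C_1 maps a triangle to the signed sum of its edges. For instance
  ∂[1,3,4] = [3,4] − [1,4] + [1,3],
  ∂[1,4,5] = [4,5] − [1,5] + [1,4].
The resulting 12×8 matrix has rank 7, and its Smith normal form has invariant factors (1,1,1,1,1,1,1).

Computing H_k = (kernel of ∂_k) / (image of ∂_{k+1}):

  H_0: rank C_0 − rank ∂_1 = 6 − 5 = 1, and the invariant factors of ∂_1 are all 1, so H_0 ≅ Z.
  H_1: rank ker ∂_1 − rank ∂_2 = (12 − 5) − 7 = 0, and the invariant factors of ∂_2 are all 1, so H_1 ≅ 0.
  H_2: rank ker ∂_2 − rank ∂_3 = (8 − 7) − 0 = 1, and there is no ∂_3, so H_2 ≅ Z.

(K is a triangulation of the 2-sphere S^2.)

H_0 ≅ Z,  H_1 = 0,  H_2 ≅ Z.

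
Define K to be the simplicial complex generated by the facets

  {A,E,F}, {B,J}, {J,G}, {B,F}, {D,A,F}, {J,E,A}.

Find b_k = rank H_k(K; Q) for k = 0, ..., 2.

b_0 = 1, b_1 = 1, b_2 = 0.

Take the total order A < B < D < E < F < G < J on the vertex set. Then K (dimension 2) consists of the simplices:

  0-simplices (7): A, B, D, E, F, G, J
  1-simplices (10): AD, AE, AF, AJ, BF, BJ, DF, EF, EJ, GJ
  2-simplices (3): ADF, AEF, AEJ

giving chain groups C_0 ≅ Z^7, C_1 ≅ Z^10, C_2 ≅ Z^3.

∂_1: C_1 → C_0 maps an edge to its endpoints' difference, ∂[p,q] = q − p. For instance
  ∂EJ = J − E.
As a 7×10 matrix over Z this has rank 6, with invariant factors (1,1,1,1,1,1).

The boundary map ∂_2: C_2 → C_1 maps a triangle to the signed sum of its edges. For instance
  ∂ADF = DF − AF + AD,
  ∂AEJ = EJ − AJ + AE.
The 10×3 boundary matrix has rank 3 and Smith normal form diag(1,1,1).

Reading off H_k = ker ∂_k / im ∂_{k+1}:

  H_0: rank C_0 − rank ∂_1 = 7 − 6 = 1, and the invariant factors of ∂_1 are all 1, so H_0 = Z.
  H_1: rank ker ∂_1 − rank ∂_2 = (10 − 6) − 3 = 1, and the invariant factors of ∂_2 are all 1, so H_1 = Z.
  H_2: rank ker ∂_2 − rank ∂_3 = (3 − 3) − 0 = 0, and there is no ∂_3, so H_2 = 0.

As a check, the Euler characteristic is 7 − 10 + 3 = 0, which agrees with 1 − 1 + 0 = 0.

Hence the Betti numbers are b_0 = 1, b_1 = 1, b_2 = 0.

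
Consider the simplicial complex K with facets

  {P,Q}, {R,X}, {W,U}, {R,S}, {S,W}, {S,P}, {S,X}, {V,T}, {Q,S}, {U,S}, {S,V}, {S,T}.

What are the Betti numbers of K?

b_0 = 1, b_1 = 4.

We work with the vertex ordering P < Q < R < S < T < U < V < W < X. The simplices of K, each written with vertices in increasing order, are:

  0-simplices (9): P, Q, R, S, T, U, V, W, X
  1-simplices (12): PQ, PS, QS, RS, RX, ST, SU, SV, SW, SX, TV, UW

giving chain groups C_0 ≅ Z^9, C_1 ≅ Z^12.

The boundary map ∂_1: C_1 → C_0 sends each edge [p,q] (with p < q) to q − p. For instance
  ∂PQ = Q − P.
The resulting 9×12 matrix has rank 8, and its Smith normal form has invariant factors (1,1,1,1,1,1,1,1).

Computing H_k = (kernel of ∂_k) / (image of ∂_{k+1}):

  H_0: rank C_0 − rank ∂_1 = 9 − 8 = 1, and the invariant factors of ∂_1 are all 1, so H_0 = Z.
  H_1: rank ker ∂_1 − rank ∂_2 = (12 − 8) − 0 = 4, and there is no ∂_2, so H_1 = Z^4.

Hence the Betti numbers are b_0 = 1, b_1 = 4.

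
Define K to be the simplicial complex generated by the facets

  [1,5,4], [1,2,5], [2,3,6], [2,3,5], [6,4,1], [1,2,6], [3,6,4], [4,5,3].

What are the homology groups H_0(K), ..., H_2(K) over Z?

H_0 = Z,  H_1 = 0,  H_2 = Z.

Fix the vertex order 1 < 2 < 3 < 4 < 5 < 6 and write every simplex with vertices in increasing order. Then dim K = 2 and the simplices of K are:

  0-simplices (6): [1], [2], [3], [4], [5], [6]
  1-simplices (12): [1,2], [1,4], [1,5], [1,6], [2,3], [2,5], [2,6], [3,4], [3,5], [3,6], [4,5], [4,6]
  2-simplices (8): [1,2,5], [1,2,6], [1,4,5], [1,4,6], [2,3,5], [2,3,6], [3,4,5], [3,4,6]

Hence C_0 ≅ Z^6, C_1 ≅ Z^12, C_2 ≅ Z^8.

Boundary ∂_1: C_1 → C_0 is given by ∂[p,q] = [q] − [p].
The resulting 6×12 matrix has rank 5, and its Smith normal form has invariant factors (1,1,1,1,1).

∂_2: C_2 → C_1 acts by ∂[p,q,r] = [q,r] − [p,r] + [p,q]. For instance
  ∂[3,4,6] = [4,6] − [3,6] + [3,4],
  ∂[2,3,5] = [3,5] − [2,5] + [2,3].
As a 12×8 matrix over Z this has rank 7, with invariant factors (1,1,1,1,1,1,1).

Computing H_k = (kernel of ∂_k) / (image of ∂_{k+1}):

  H_0: rank C_0 − rank ∂_1 = 6 − 5 = 1, and the invariant factors of ∂_1 are all 1, so H_0 ≅ Z.
  H_1: rank ker ∂_1 − rank ∂_2 = (12 − 5) − 7 = 0, and the invariant factors of ∂_2 are all 1, so H_1 ≅ 0.
  H_2: rank ker ∂_2 − rank ∂_3 = (8 − 7) − 0 = 1, and there is no ∂_3, so H_2 ≅ Z.

(K is a triangulation of the 2-sphere S^2.)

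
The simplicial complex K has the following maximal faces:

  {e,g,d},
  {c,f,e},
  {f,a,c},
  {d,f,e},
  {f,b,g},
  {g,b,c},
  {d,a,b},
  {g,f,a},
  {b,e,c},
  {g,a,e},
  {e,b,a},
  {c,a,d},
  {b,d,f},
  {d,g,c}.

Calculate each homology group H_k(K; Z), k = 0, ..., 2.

H_0 ≅ Z,  H_1 ≅ Z^2,  H_2 ≅ Z.

We work with the vertex ordering a < b < c < d < e < f < g. The simplices of K, each written with vertices in increasing order, are:

  0-simplices (7): a, b, c, d, e, f, g
  1-simplices (21): ab, ac, ad, ae, af, ag, bc, bd, be, bf, bg, cd, ce, cf, cg, de, df, dg, ef, eg, fg
  2-simplices (14): abd, abe, acd, acf, aeg, afg, bce, bcg, bdf, bfg, cdg, cef, def, deg

Hence C_0 ≅ Z^7, C_1 ≅ Z^21, C_2 ≅ Z^14.

Boundary ∂_1: C_1 → C_0 sends each edge [p,q] (with p < q) to q − p. For instance
  ∂cd = d − c.
The resulting 7×21 matrix has rank 6, and its Smith normal form has invariant factors (1,1,1,1,1,1).

Boundary ∂_2: C_2 → C_1 acts by ∂[p,q,r] = [q,r] − [p,r] + [p,q]. For instance
  ∂abd = bd − ad + ab,
  ∂afg = fg − ag + af.
As a 21×14 matrix over Z this has rank 13, with invariant factors (1,1,1,1,1,1,1,1,1,1,1,1,1).

From H_k ≅ ker(∂_k) / im(∂_{k+1}) we obtain:

  H_0: rank C_0 − rank ∂_1 = 7 − 6 = 1, and the invariant factors of ∂_1 are all 1, so H_0 = Z.
  H_1: rank ker ∂_1 − rank ∂_2 = (21 − 6) − 13 = 2, and the invariant factors of ∂_2 are all 1, so H_1 = Z^2.
  H_2: rank ker ∂_2 − rank ∂_3 = (14 − 13) − 0 = 1, and there is no ∂_3, so H_2 = Z.

As a check, the Euler characteristic is 7 − 21 + 14 = 0, which agrees with 1 − 2 + 1 = 0.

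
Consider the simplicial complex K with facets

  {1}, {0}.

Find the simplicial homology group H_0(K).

H_0 ≅ Z^2.

Take the total order 0 < 1 on the vertex set. Then K (dimension 0) consists of the simplices:

  0-simplices (2): [0], [1]

so the chain groups are C_0 ≅ Z^2.

Computing H_k = (kernel of ∂_k) / (image of ∂_{k+1}):

  H_0: rank C_0 − rank ∂_1 = 2 − 0 = 2, and there is no ∂_1, so H_0 = Z^2.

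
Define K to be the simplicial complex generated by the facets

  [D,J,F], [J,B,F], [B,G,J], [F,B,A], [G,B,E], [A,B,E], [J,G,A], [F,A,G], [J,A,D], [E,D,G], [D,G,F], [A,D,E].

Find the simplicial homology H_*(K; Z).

We work with the vertex ordering A < B < D < E < F < G < J. The simplices of K, each written with vertices in increasing order, are:

  0-simplices (7): A, B, D, E, F, G, J
  1-simplices (18): AB, AD, AE, AF, AG, AJ, BE, BF, BG, BJ, DE, DF, DG, DJ, EG, FG, FJ, GJ
  2-simplices (12): ABE, ABF, ADE, ADJ, AFG, AGJ, BEG, BFJ, BGJ, DEG, DFG, DFJ

so the chain groups are C_0 ≅ Z^7, C_1 ≅ Z^18, C_2 ≅ Z^12.

Boundary ∂_1: C_1 → C_0 is given by ∂[p,q] = [q] − [p].
The 7×18 boundary matrix has rank 6 and Smith normal form diag(1,1,1,1,1,1).

Boundary ∂_2: C_2 → C_1 sends each 2-simplex [p,q,r] to [q,r] − [p,r] + [p,q]. For instance
  ∂ADJ = DJ − AJ + AD,
  ∂BGJ = GJ − BJ + BG.
The resulting 18×12 matrix has rank 12, and its Smith normal form has invariant factors (1,1,1,1,1,1,1,1,1,1,1,2).

From H_k ≅ ker(∂_k) / im(∂_{k+1}) we obtain:

  H_0: rank C_0 − rank ∂_1 = 7 − 6 = 1, and the invariant factors of ∂_1 are all 1, so H_0 ≅ Z.
  H_1: rank ker ∂_1 − rank ∂_2 = (18 − 6) − 12 = 0, and ∂_2 has invariant factor 2 > 1, so H_1 ≅ Z/2.
  H_2: rank ker ∂_2 − rank ∂_3 = (12 − 12) − 0 = 0, and there is no ∂_3, so H_2 ≅ 0.

As a check, the Euler characteristic is 7 − 18 + 12 = 1, which agrees with 1 − 0 + 0 = 1.
(K is a triangulation of the real projective plane RP^2.)

H_0 ≅ Z,  H_1 ≅ Z/2,  H_2 = 0.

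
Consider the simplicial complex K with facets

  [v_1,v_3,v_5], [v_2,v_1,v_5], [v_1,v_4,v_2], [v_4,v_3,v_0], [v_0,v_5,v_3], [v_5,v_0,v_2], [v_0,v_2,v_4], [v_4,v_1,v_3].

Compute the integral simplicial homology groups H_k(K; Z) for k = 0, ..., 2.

H_0 ≅ Z,  H_1 = 0,  H_2 ≅ Z.

Order the vertices as v_0 < v_1 < v_2 < v_3 < v_4 < v_5. Listing each simplex with vertices in this order, K has dimension 2 with simplices:

  0-simplices (6): [v_0], [v_1], [v_2], [v_3], [v_4], [v_5]
  1-simplices (12): [v_0,v_2], [v_0,v_3], [v_0,v_4], [v_0,v_5], [v_1,v_2], [v_1,v_3], [v_1,v_4], [v_1,v_5], [v_2,v_4], [v_2,v_5], [v_3,v_4], [v_3,v_5]
  2-simplices (8): [v_0,v_2,v_4], [v_0,v_2,v_5], [v_0,v_3,v_4], [v_0,v_3,v_5], [v_1,v_2,v_4], [v_1,v_2,v_5], [v_1,v_3,v_4], [v_1,v_3,v_5]

Hence C_0 ≅ Z^6, C_1 ≅ Z^12, C_2 ≅ Z^8.

Boundary ∂_1: C_1 → C_0 sends each edge [p,q] (with p < q) to q − p. For instance
  ∂[v_1,v_5] = [v_5] − [v_1].
The 6×12 boundary matrix has rank 5 and Smith normal form diag(1,1,1,1,1).

∂_2: C_2 → C_1 maps a triangle to the signed sum of its edges. For instance
  ∂[v_0,v_2,v_5] = [v_2,v_5] − [v_0,v_5] + [v_0,v_2],
  ∂[v_1,v_2,v_4] = [v_2,v_4] − [v_1,v_4] + [v_1,v_2].
This gives a 12×8 integer matrix of rank 7; reducing to Smith normal form yields diagonal entries (1,1,1,1,1,1,1).

Reading off H_k = ker ∂_k / im ∂_{k+1}:

  H_0: rank C_0 − rank ∂_1 = 6 − 5 = 1, and the invariant factors of ∂_1 are all 1, so H_0 = Z.
  H_1: rank ker ∂_1 − rank ∂_2 = (12 − 5) − 7 = 0, and the invariant factors of ∂_2 are all 1, so H_1 = 0.
  H_2: rank ker ∂_2 − rank ∂_3 = (8 − 7) − 0 = 1, and there is no ∂_3, so H_2 = Z.

As a check, the Euler characteristic is 6 − 12 + 8 = 2, which agrees with 1 − 0 + 1 = 2.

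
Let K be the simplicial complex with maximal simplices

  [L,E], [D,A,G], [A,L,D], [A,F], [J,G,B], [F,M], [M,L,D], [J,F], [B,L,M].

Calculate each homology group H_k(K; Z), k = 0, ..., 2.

H_0 ≅ Z,  H_1 ≅ Z^3,  H_2 = 0.

K has 9 vertices, 16 edges, 5 triangles.
rank ∂_0 = 0, rank ∂_1 = 8 ⇒ b_0 = 9 − 0 − 8 = 1; all invariant factors of ∂_1 are 1 so no torsion. So H_0 ≅ Z.
rank ∂_1 = 8, rank ∂_2 = 5 ⇒ b_1 = 16 − 8 − 5 = 3; all invariant factors of ∂_2 are 1 so no torsion. So H_1 ≅ Z^3.
rank ∂_2 = 5, rank ∂_3 = 0 ⇒ b_2 = 5 − 5 − 0 = 0. So H_2 ≅ 0.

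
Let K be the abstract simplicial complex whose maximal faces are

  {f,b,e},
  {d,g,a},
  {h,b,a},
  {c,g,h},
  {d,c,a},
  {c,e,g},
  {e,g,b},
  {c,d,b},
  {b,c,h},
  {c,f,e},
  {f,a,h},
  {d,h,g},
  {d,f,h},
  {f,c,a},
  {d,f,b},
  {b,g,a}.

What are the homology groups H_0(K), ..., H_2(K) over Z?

We work with the vertex ordering a < b < c < d < e < f < g < h. The simplices of K, each written with vertices in increasing order, are:

  0-simplices (8): a, b, c, d, e, f, g, h
  1-simplices (24): ab, ac, ad, af, ag, ah, bc, bd, be, bf, bg, bh, cd, ce, cf, cg, ch, df, dg, dh, ef, eg, fh, gh
  2-simplices (16): abg, abh, acd, acf, adg, afh, bcd, bch, bdf, bef, beg, cef, ceg, cgh, dfh, dgh

Hence C_0 ≅ Z^8, C_1 ≅ Z^24, C_2 ≅ Z^16.

The boundary map ∂_1: C_1 → C_0 sends each edge [p,q] (with p < q) to q − p.
The resulting 8×24 matrix has rank 7, and its Smith normal form has invariant factors (1,1,1,1,1,1,1).

The boundary map ∂_2: C_2 → C_1 acts by ∂[p,q,r] = [q,r] − [p,r] + [p,q]. For instance
  ∂acd = cd − ad + ac,
  ∂afh = fh − ah + af.
As a 24×16 matrix over Z this has rank 15, with invariant factors (1,1,1,1,1,1,1,1,1,1,1,1,1,1,1).

From H_k ≅ ker(∂_k) / im(∂_{k+1}) we obtain:

  H_0: rank C_0 − rank ∂_1 = 8 − 7 = 1, and the invariant factors of ∂_1 are all 1, so H_0 = Z.
  H_1: rank ker ∂_1 − rank ∂_2 = (24 − 7) − 15 = 2, and the invariant factors of ∂_2 are all 1, so H_1 = Z^2.
  H_2: rank ker ∂_2 − rank ∂_3 = (16 − 15) − 0 = 1, and there is no ∂_3, so H_2 = Z.

As a check, the Euler characteristic is 8 − 24 + 16 = 0, which agrees with 1 − 2 + 1 = 0.

H_0 ≅ Z,  H_1 ≅ Z^2,  H_2 ≅ Z.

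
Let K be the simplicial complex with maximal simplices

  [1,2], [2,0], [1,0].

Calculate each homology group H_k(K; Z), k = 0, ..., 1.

H_0 = Z,  H_1 = Z.

Order the vertices as 0 < 1 < 2. Listing each simplex with vertices in this order, K has dimension 1 with simplices:

  0-simplices (3): [0], [1], [2]
  1-simplices (3): [0,1], [0,2], [1,2]

giving chain groups C_0 ≅ Z^3, C_1 ≅ Z^3.

The boundary map ∂_1: C_1 → C_0 is given by ∂[p,q] = [q] − [p]. For instance
  ∂[1,2] = [2] − [1].
This gives a 3×3 integer matrix of rank 2; reducing to Smith normal form yields diagonal entries (1,1).

Now H_k = ker ∂_k / im ∂_{k+1}, so:

  H_0: rank C_0 − rank ∂_1 = 3 − 2 = 1, and the invariant factors of ∂_1 are all 1, so H_0 = Z.
  H_1: rank ker ∂_1 − rank ∂_2 = (3 − 2) − 0 = 1, and there is no ∂_2, so H_1 = Z.

As a check, the Euler characteristic is 3 − 3 = 0, which agrees with 1 − 1 = 0.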